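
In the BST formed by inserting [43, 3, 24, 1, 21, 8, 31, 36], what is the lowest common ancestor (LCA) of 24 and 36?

Tree insertion order: [43, 3, 24, 1, 21, 8, 31, 36]
Tree (level-order array): [43, 3, None, 1, 24, None, None, 21, 31, 8, None, None, 36]
In a BST, the LCA of p=24, q=36 is the first node v on the
root-to-leaf path with p <= v <= q (go left if both < v, right if both > v).
Walk from root:
  at 43: both 24 and 36 < 43, go left
  at 3: both 24 and 36 > 3, go right
  at 24: 24 <= 24 <= 36, this is the LCA
LCA = 24


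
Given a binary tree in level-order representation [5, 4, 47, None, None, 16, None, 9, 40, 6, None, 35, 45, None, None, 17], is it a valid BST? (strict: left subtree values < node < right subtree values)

Level-order array: [5, 4, 47, None, None, 16, None, 9, 40, 6, None, 35, 45, None, None, 17]
Validate using subtree bounds (lo, hi): at each node, require lo < value < hi,
then recurse left with hi=value and right with lo=value.
Preorder trace (stopping at first violation):
  at node 5 with bounds (-inf, +inf): OK
  at node 4 with bounds (-inf, 5): OK
  at node 47 with bounds (5, +inf): OK
  at node 16 with bounds (5, 47): OK
  at node 9 with bounds (5, 16): OK
  at node 6 with bounds (5, 9): OK
  at node 40 with bounds (16, 47): OK
  at node 35 with bounds (16, 40): OK
  at node 17 with bounds (16, 35): OK
  at node 45 with bounds (40, 47): OK
No violation found at any node.
Result: Valid BST


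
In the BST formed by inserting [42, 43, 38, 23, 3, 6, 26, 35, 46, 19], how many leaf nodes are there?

Tree built from: [42, 43, 38, 23, 3, 6, 26, 35, 46, 19]
Tree (level-order array): [42, 38, 43, 23, None, None, 46, 3, 26, None, None, None, 6, None, 35, None, 19]
Rule: A leaf has 0 children.
Per-node child counts:
  node 42: 2 child(ren)
  node 38: 1 child(ren)
  node 23: 2 child(ren)
  node 3: 1 child(ren)
  node 6: 1 child(ren)
  node 19: 0 child(ren)
  node 26: 1 child(ren)
  node 35: 0 child(ren)
  node 43: 1 child(ren)
  node 46: 0 child(ren)
Matching nodes: [19, 35, 46]
Count of leaf nodes: 3


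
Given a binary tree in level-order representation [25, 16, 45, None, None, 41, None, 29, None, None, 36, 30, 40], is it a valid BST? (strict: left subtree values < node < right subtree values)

Level-order array: [25, 16, 45, None, None, 41, None, 29, None, None, 36, 30, 40]
Validate using subtree bounds (lo, hi): at each node, require lo < value < hi,
then recurse left with hi=value and right with lo=value.
Preorder trace (stopping at first violation):
  at node 25 with bounds (-inf, +inf): OK
  at node 16 with bounds (-inf, 25): OK
  at node 45 with bounds (25, +inf): OK
  at node 41 with bounds (25, 45): OK
  at node 29 with bounds (25, 41): OK
  at node 36 with bounds (29, 41): OK
  at node 30 with bounds (29, 36): OK
  at node 40 with bounds (36, 41): OK
No violation found at any node.
Result: Valid BST


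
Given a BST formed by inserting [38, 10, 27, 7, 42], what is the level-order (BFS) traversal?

Tree insertion order: [38, 10, 27, 7, 42]
Tree (level-order array): [38, 10, 42, 7, 27]
BFS from the root, enqueuing left then right child of each popped node:
  queue [38] -> pop 38, enqueue [10, 42], visited so far: [38]
  queue [10, 42] -> pop 10, enqueue [7, 27], visited so far: [38, 10]
  queue [42, 7, 27] -> pop 42, enqueue [none], visited so far: [38, 10, 42]
  queue [7, 27] -> pop 7, enqueue [none], visited so far: [38, 10, 42, 7]
  queue [27] -> pop 27, enqueue [none], visited so far: [38, 10, 42, 7, 27]
Result: [38, 10, 42, 7, 27]


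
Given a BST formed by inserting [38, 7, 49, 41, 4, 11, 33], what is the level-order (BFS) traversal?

Tree insertion order: [38, 7, 49, 41, 4, 11, 33]
Tree (level-order array): [38, 7, 49, 4, 11, 41, None, None, None, None, 33]
BFS from the root, enqueuing left then right child of each popped node:
  queue [38] -> pop 38, enqueue [7, 49], visited so far: [38]
  queue [7, 49] -> pop 7, enqueue [4, 11], visited so far: [38, 7]
  queue [49, 4, 11] -> pop 49, enqueue [41], visited so far: [38, 7, 49]
  queue [4, 11, 41] -> pop 4, enqueue [none], visited so far: [38, 7, 49, 4]
  queue [11, 41] -> pop 11, enqueue [33], visited so far: [38, 7, 49, 4, 11]
  queue [41, 33] -> pop 41, enqueue [none], visited so far: [38, 7, 49, 4, 11, 41]
  queue [33] -> pop 33, enqueue [none], visited so far: [38, 7, 49, 4, 11, 41, 33]
Result: [38, 7, 49, 4, 11, 41, 33]


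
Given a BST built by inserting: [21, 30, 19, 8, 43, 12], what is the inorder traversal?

Tree insertion order: [21, 30, 19, 8, 43, 12]
Tree (level-order array): [21, 19, 30, 8, None, None, 43, None, 12]
Inorder traversal: [8, 12, 19, 21, 30, 43]


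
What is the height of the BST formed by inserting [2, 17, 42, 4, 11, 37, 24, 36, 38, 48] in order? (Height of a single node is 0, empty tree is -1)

Insertion order: [2, 17, 42, 4, 11, 37, 24, 36, 38, 48]
Tree (level-order array): [2, None, 17, 4, 42, None, 11, 37, 48, None, None, 24, 38, None, None, None, 36]
Compute height bottom-up (empty subtree = -1):
  height(11) = 1 + max(-1, -1) = 0
  height(4) = 1 + max(-1, 0) = 1
  height(36) = 1 + max(-1, -1) = 0
  height(24) = 1 + max(-1, 0) = 1
  height(38) = 1 + max(-1, -1) = 0
  height(37) = 1 + max(1, 0) = 2
  height(48) = 1 + max(-1, -1) = 0
  height(42) = 1 + max(2, 0) = 3
  height(17) = 1 + max(1, 3) = 4
  height(2) = 1 + max(-1, 4) = 5
Height = 5


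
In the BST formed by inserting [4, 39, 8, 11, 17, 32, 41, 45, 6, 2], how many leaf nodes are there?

Tree built from: [4, 39, 8, 11, 17, 32, 41, 45, 6, 2]
Tree (level-order array): [4, 2, 39, None, None, 8, 41, 6, 11, None, 45, None, None, None, 17, None, None, None, 32]
Rule: A leaf has 0 children.
Per-node child counts:
  node 4: 2 child(ren)
  node 2: 0 child(ren)
  node 39: 2 child(ren)
  node 8: 2 child(ren)
  node 6: 0 child(ren)
  node 11: 1 child(ren)
  node 17: 1 child(ren)
  node 32: 0 child(ren)
  node 41: 1 child(ren)
  node 45: 0 child(ren)
Matching nodes: [2, 6, 32, 45]
Count of leaf nodes: 4


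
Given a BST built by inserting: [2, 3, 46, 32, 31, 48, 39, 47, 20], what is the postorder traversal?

Tree insertion order: [2, 3, 46, 32, 31, 48, 39, 47, 20]
Tree (level-order array): [2, None, 3, None, 46, 32, 48, 31, 39, 47, None, 20]
Postorder traversal: [20, 31, 39, 32, 47, 48, 46, 3, 2]


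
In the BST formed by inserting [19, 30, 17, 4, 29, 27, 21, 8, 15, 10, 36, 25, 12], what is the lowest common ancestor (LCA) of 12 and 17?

Tree insertion order: [19, 30, 17, 4, 29, 27, 21, 8, 15, 10, 36, 25, 12]
Tree (level-order array): [19, 17, 30, 4, None, 29, 36, None, 8, 27, None, None, None, None, 15, 21, None, 10, None, None, 25, None, 12]
In a BST, the LCA of p=12, q=17 is the first node v on the
root-to-leaf path with p <= v <= q (go left if both < v, right if both > v).
Walk from root:
  at 19: both 12 and 17 < 19, go left
  at 17: 12 <= 17 <= 17, this is the LCA
LCA = 17


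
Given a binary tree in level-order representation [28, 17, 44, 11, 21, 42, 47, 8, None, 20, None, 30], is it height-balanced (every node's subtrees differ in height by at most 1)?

Tree (level-order array): [28, 17, 44, 11, 21, 42, 47, 8, None, 20, None, 30]
Definition: a tree is height-balanced if, at every node, |h(left) - h(right)| <= 1 (empty subtree has height -1).
Bottom-up per-node check:
  node 8: h_left=-1, h_right=-1, diff=0 [OK], height=0
  node 11: h_left=0, h_right=-1, diff=1 [OK], height=1
  node 20: h_left=-1, h_right=-1, diff=0 [OK], height=0
  node 21: h_left=0, h_right=-1, diff=1 [OK], height=1
  node 17: h_left=1, h_right=1, diff=0 [OK], height=2
  node 30: h_left=-1, h_right=-1, diff=0 [OK], height=0
  node 42: h_left=0, h_right=-1, diff=1 [OK], height=1
  node 47: h_left=-1, h_right=-1, diff=0 [OK], height=0
  node 44: h_left=1, h_right=0, diff=1 [OK], height=2
  node 28: h_left=2, h_right=2, diff=0 [OK], height=3
All nodes satisfy the balance condition.
Result: Balanced


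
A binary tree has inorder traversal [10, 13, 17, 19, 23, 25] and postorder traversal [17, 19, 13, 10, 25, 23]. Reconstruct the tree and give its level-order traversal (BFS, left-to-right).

Inorder:   [10, 13, 17, 19, 23, 25]
Postorder: [17, 19, 13, 10, 25, 23]
Algorithm: postorder visits root last, so walk postorder right-to-left;
each value is the root of the current inorder slice — split it at that
value, recurse on the right subtree first, then the left.
Recursive splits:
  root=23; inorder splits into left=[10, 13, 17, 19], right=[25]
  root=25; inorder splits into left=[], right=[]
  root=10; inorder splits into left=[], right=[13, 17, 19]
  root=13; inorder splits into left=[], right=[17, 19]
  root=19; inorder splits into left=[17], right=[]
  root=17; inorder splits into left=[], right=[]
Reconstructed level-order: [23, 10, 25, 13, 19, 17]


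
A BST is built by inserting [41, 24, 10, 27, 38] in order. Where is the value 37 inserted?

Starting tree (level order): [41, 24, None, 10, 27, None, None, None, 38]
Insertion path: 41 -> 24 -> 27 -> 38
Result: insert 37 as left child of 38
Final tree (level order): [41, 24, None, 10, 27, None, None, None, 38, 37]


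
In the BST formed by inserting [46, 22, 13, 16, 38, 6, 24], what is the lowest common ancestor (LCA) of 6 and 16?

Tree insertion order: [46, 22, 13, 16, 38, 6, 24]
Tree (level-order array): [46, 22, None, 13, 38, 6, 16, 24]
In a BST, the LCA of p=6, q=16 is the first node v on the
root-to-leaf path with p <= v <= q (go left if both < v, right if both > v).
Walk from root:
  at 46: both 6 and 16 < 46, go left
  at 22: both 6 and 16 < 22, go left
  at 13: 6 <= 13 <= 16, this is the LCA
LCA = 13


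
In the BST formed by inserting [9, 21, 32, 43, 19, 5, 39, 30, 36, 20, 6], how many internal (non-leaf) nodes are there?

Tree built from: [9, 21, 32, 43, 19, 5, 39, 30, 36, 20, 6]
Tree (level-order array): [9, 5, 21, None, 6, 19, 32, None, None, None, 20, 30, 43, None, None, None, None, 39, None, 36]
Rule: An internal node has at least one child.
Per-node child counts:
  node 9: 2 child(ren)
  node 5: 1 child(ren)
  node 6: 0 child(ren)
  node 21: 2 child(ren)
  node 19: 1 child(ren)
  node 20: 0 child(ren)
  node 32: 2 child(ren)
  node 30: 0 child(ren)
  node 43: 1 child(ren)
  node 39: 1 child(ren)
  node 36: 0 child(ren)
Matching nodes: [9, 5, 21, 19, 32, 43, 39]
Count of internal (non-leaf) nodes: 7


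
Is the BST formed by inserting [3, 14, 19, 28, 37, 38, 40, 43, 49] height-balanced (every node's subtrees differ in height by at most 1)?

Tree (level-order array): [3, None, 14, None, 19, None, 28, None, 37, None, 38, None, 40, None, 43, None, 49]
Definition: a tree is height-balanced if, at every node, |h(left) - h(right)| <= 1 (empty subtree has height -1).
Bottom-up per-node check:
  node 49: h_left=-1, h_right=-1, diff=0 [OK], height=0
  node 43: h_left=-1, h_right=0, diff=1 [OK], height=1
  node 40: h_left=-1, h_right=1, diff=2 [FAIL (|-1-1|=2 > 1)], height=2
  node 38: h_left=-1, h_right=2, diff=3 [FAIL (|-1-2|=3 > 1)], height=3
  node 37: h_left=-1, h_right=3, diff=4 [FAIL (|-1-3|=4 > 1)], height=4
  node 28: h_left=-1, h_right=4, diff=5 [FAIL (|-1-4|=5 > 1)], height=5
  node 19: h_left=-1, h_right=5, diff=6 [FAIL (|-1-5|=6 > 1)], height=6
  node 14: h_left=-1, h_right=6, diff=7 [FAIL (|-1-6|=7 > 1)], height=7
  node 3: h_left=-1, h_right=7, diff=8 [FAIL (|-1-7|=8 > 1)], height=8
Node 40 violates the condition: |-1 - 1| = 2 > 1.
Result: Not balanced


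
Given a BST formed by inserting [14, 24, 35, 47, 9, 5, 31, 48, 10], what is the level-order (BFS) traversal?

Tree insertion order: [14, 24, 35, 47, 9, 5, 31, 48, 10]
Tree (level-order array): [14, 9, 24, 5, 10, None, 35, None, None, None, None, 31, 47, None, None, None, 48]
BFS from the root, enqueuing left then right child of each popped node:
  queue [14] -> pop 14, enqueue [9, 24], visited so far: [14]
  queue [9, 24] -> pop 9, enqueue [5, 10], visited so far: [14, 9]
  queue [24, 5, 10] -> pop 24, enqueue [35], visited so far: [14, 9, 24]
  queue [5, 10, 35] -> pop 5, enqueue [none], visited so far: [14, 9, 24, 5]
  queue [10, 35] -> pop 10, enqueue [none], visited so far: [14, 9, 24, 5, 10]
  queue [35] -> pop 35, enqueue [31, 47], visited so far: [14, 9, 24, 5, 10, 35]
  queue [31, 47] -> pop 31, enqueue [none], visited so far: [14, 9, 24, 5, 10, 35, 31]
  queue [47] -> pop 47, enqueue [48], visited so far: [14, 9, 24, 5, 10, 35, 31, 47]
  queue [48] -> pop 48, enqueue [none], visited so far: [14, 9, 24, 5, 10, 35, 31, 47, 48]
Result: [14, 9, 24, 5, 10, 35, 31, 47, 48]


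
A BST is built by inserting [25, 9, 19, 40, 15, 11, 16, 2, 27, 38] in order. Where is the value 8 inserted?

Starting tree (level order): [25, 9, 40, 2, 19, 27, None, None, None, 15, None, None, 38, 11, 16]
Insertion path: 25 -> 9 -> 2
Result: insert 8 as right child of 2
Final tree (level order): [25, 9, 40, 2, 19, 27, None, None, 8, 15, None, None, 38, None, None, 11, 16]


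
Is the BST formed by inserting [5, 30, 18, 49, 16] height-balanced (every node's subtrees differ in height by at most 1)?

Tree (level-order array): [5, None, 30, 18, 49, 16]
Definition: a tree is height-balanced if, at every node, |h(left) - h(right)| <= 1 (empty subtree has height -1).
Bottom-up per-node check:
  node 16: h_left=-1, h_right=-1, diff=0 [OK], height=0
  node 18: h_left=0, h_right=-1, diff=1 [OK], height=1
  node 49: h_left=-1, h_right=-1, diff=0 [OK], height=0
  node 30: h_left=1, h_right=0, diff=1 [OK], height=2
  node 5: h_left=-1, h_right=2, diff=3 [FAIL (|-1-2|=3 > 1)], height=3
Node 5 violates the condition: |-1 - 2| = 3 > 1.
Result: Not balanced


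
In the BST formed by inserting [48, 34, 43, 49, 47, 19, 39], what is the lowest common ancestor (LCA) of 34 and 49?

Tree insertion order: [48, 34, 43, 49, 47, 19, 39]
Tree (level-order array): [48, 34, 49, 19, 43, None, None, None, None, 39, 47]
In a BST, the LCA of p=34, q=49 is the first node v on the
root-to-leaf path with p <= v <= q (go left if both < v, right if both > v).
Walk from root:
  at 48: 34 <= 48 <= 49, this is the LCA
LCA = 48


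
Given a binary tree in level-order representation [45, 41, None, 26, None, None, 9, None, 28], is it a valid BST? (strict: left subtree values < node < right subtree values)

Level-order array: [45, 41, None, 26, None, None, 9, None, 28]
Validate using subtree bounds (lo, hi): at each node, require lo < value < hi,
then recurse left with hi=value and right with lo=value.
Preorder trace (stopping at first violation):
  at node 45 with bounds (-inf, +inf): OK
  at node 41 with bounds (-inf, 45): OK
  at node 26 with bounds (-inf, 41): OK
  at node 9 with bounds (26, 41): VIOLATION
Node 9 violates its bound: not (26 < 9 < 41).
Result: Not a valid BST


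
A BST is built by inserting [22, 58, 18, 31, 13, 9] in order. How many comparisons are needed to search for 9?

Search path for 9: 22 -> 18 -> 13 -> 9
Found: True
Comparisons: 4


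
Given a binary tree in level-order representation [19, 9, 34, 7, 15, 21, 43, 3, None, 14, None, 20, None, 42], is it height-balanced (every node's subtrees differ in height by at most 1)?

Tree (level-order array): [19, 9, 34, 7, 15, 21, 43, 3, None, 14, None, 20, None, 42]
Definition: a tree is height-balanced if, at every node, |h(left) - h(right)| <= 1 (empty subtree has height -1).
Bottom-up per-node check:
  node 3: h_left=-1, h_right=-1, diff=0 [OK], height=0
  node 7: h_left=0, h_right=-1, diff=1 [OK], height=1
  node 14: h_left=-1, h_right=-1, diff=0 [OK], height=0
  node 15: h_left=0, h_right=-1, diff=1 [OK], height=1
  node 9: h_left=1, h_right=1, diff=0 [OK], height=2
  node 20: h_left=-1, h_right=-1, diff=0 [OK], height=0
  node 21: h_left=0, h_right=-1, diff=1 [OK], height=1
  node 42: h_left=-1, h_right=-1, diff=0 [OK], height=0
  node 43: h_left=0, h_right=-1, diff=1 [OK], height=1
  node 34: h_left=1, h_right=1, diff=0 [OK], height=2
  node 19: h_left=2, h_right=2, diff=0 [OK], height=3
All nodes satisfy the balance condition.
Result: Balanced


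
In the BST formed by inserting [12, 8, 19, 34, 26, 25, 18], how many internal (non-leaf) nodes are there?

Tree built from: [12, 8, 19, 34, 26, 25, 18]
Tree (level-order array): [12, 8, 19, None, None, 18, 34, None, None, 26, None, 25]
Rule: An internal node has at least one child.
Per-node child counts:
  node 12: 2 child(ren)
  node 8: 0 child(ren)
  node 19: 2 child(ren)
  node 18: 0 child(ren)
  node 34: 1 child(ren)
  node 26: 1 child(ren)
  node 25: 0 child(ren)
Matching nodes: [12, 19, 34, 26]
Count of internal (non-leaf) nodes: 4


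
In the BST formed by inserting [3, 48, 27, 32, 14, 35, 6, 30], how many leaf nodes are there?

Tree built from: [3, 48, 27, 32, 14, 35, 6, 30]
Tree (level-order array): [3, None, 48, 27, None, 14, 32, 6, None, 30, 35]
Rule: A leaf has 0 children.
Per-node child counts:
  node 3: 1 child(ren)
  node 48: 1 child(ren)
  node 27: 2 child(ren)
  node 14: 1 child(ren)
  node 6: 0 child(ren)
  node 32: 2 child(ren)
  node 30: 0 child(ren)
  node 35: 0 child(ren)
Matching nodes: [6, 30, 35]
Count of leaf nodes: 3


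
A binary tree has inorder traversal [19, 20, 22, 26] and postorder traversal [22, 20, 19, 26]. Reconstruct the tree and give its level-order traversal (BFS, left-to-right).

Inorder:   [19, 20, 22, 26]
Postorder: [22, 20, 19, 26]
Algorithm: postorder visits root last, so walk postorder right-to-left;
each value is the root of the current inorder slice — split it at that
value, recurse on the right subtree first, then the left.
Recursive splits:
  root=26; inorder splits into left=[19, 20, 22], right=[]
  root=19; inorder splits into left=[], right=[20, 22]
  root=20; inorder splits into left=[], right=[22]
  root=22; inorder splits into left=[], right=[]
Reconstructed level-order: [26, 19, 20, 22]


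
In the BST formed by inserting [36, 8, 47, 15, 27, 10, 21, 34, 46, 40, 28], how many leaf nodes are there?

Tree built from: [36, 8, 47, 15, 27, 10, 21, 34, 46, 40, 28]
Tree (level-order array): [36, 8, 47, None, 15, 46, None, 10, 27, 40, None, None, None, 21, 34, None, None, None, None, 28]
Rule: A leaf has 0 children.
Per-node child counts:
  node 36: 2 child(ren)
  node 8: 1 child(ren)
  node 15: 2 child(ren)
  node 10: 0 child(ren)
  node 27: 2 child(ren)
  node 21: 0 child(ren)
  node 34: 1 child(ren)
  node 28: 0 child(ren)
  node 47: 1 child(ren)
  node 46: 1 child(ren)
  node 40: 0 child(ren)
Matching nodes: [10, 21, 28, 40]
Count of leaf nodes: 4


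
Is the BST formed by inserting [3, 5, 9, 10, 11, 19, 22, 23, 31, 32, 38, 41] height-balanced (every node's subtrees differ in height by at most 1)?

Tree (level-order array): [3, None, 5, None, 9, None, 10, None, 11, None, 19, None, 22, None, 23, None, 31, None, 32, None, 38, None, 41]
Definition: a tree is height-balanced if, at every node, |h(left) - h(right)| <= 1 (empty subtree has height -1).
Bottom-up per-node check:
  node 41: h_left=-1, h_right=-1, diff=0 [OK], height=0
  node 38: h_left=-1, h_right=0, diff=1 [OK], height=1
  node 32: h_left=-1, h_right=1, diff=2 [FAIL (|-1-1|=2 > 1)], height=2
  node 31: h_left=-1, h_right=2, diff=3 [FAIL (|-1-2|=3 > 1)], height=3
  node 23: h_left=-1, h_right=3, diff=4 [FAIL (|-1-3|=4 > 1)], height=4
  node 22: h_left=-1, h_right=4, diff=5 [FAIL (|-1-4|=5 > 1)], height=5
  node 19: h_left=-1, h_right=5, diff=6 [FAIL (|-1-5|=6 > 1)], height=6
  node 11: h_left=-1, h_right=6, diff=7 [FAIL (|-1-6|=7 > 1)], height=7
  node 10: h_left=-1, h_right=7, diff=8 [FAIL (|-1-7|=8 > 1)], height=8
  node 9: h_left=-1, h_right=8, diff=9 [FAIL (|-1-8|=9 > 1)], height=9
  node 5: h_left=-1, h_right=9, diff=10 [FAIL (|-1-9|=10 > 1)], height=10
  node 3: h_left=-1, h_right=10, diff=11 [FAIL (|-1-10|=11 > 1)], height=11
Node 32 violates the condition: |-1 - 1| = 2 > 1.
Result: Not balanced


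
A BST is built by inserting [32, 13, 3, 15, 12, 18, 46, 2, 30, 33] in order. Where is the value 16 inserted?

Starting tree (level order): [32, 13, 46, 3, 15, 33, None, 2, 12, None, 18, None, None, None, None, None, None, None, 30]
Insertion path: 32 -> 13 -> 15 -> 18
Result: insert 16 as left child of 18
Final tree (level order): [32, 13, 46, 3, 15, 33, None, 2, 12, None, 18, None, None, None, None, None, None, 16, 30]


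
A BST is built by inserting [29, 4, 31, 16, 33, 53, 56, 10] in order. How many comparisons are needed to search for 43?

Search path for 43: 29 -> 31 -> 33 -> 53
Found: False
Comparisons: 4


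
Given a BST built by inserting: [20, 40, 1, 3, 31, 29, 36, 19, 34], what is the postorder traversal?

Tree insertion order: [20, 40, 1, 3, 31, 29, 36, 19, 34]
Tree (level-order array): [20, 1, 40, None, 3, 31, None, None, 19, 29, 36, None, None, None, None, 34]
Postorder traversal: [19, 3, 1, 29, 34, 36, 31, 40, 20]


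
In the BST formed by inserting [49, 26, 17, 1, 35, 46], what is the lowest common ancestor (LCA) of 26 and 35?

Tree insertion order: [49, 26, 17, 1, 35, 46]
Tree (level-order array): [49, 26, None, 17, 35, 1, None, None, 46]
In a BST, the LCA of p=26, q=35 is the first node v on the
root-to-leaf path with p <= v <= q (go left if both < v, right if both > v).
Walk from root:
  at 49: both 26 and 35 < 49, go left
  at 26: 26 <= 26 <= 35, this is the LCA
LCA = 26


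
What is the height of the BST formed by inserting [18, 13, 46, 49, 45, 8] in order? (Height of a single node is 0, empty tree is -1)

Insertion order: [18, 13, 46, 49, 45, 8]
Tree (level-order array): [18, 13, 46, 8, None, 45, 49]
Compute height bottom-up (empty subtree = -1):
  height(8) = 1 + max(-1, -1) = 0
  height(13) = 1 + max(0, -1) = 1
  height(45) = 1 + max(-1, -1) = 0
  height(49) = 1 + max(-1, -1) = 0
  height(46) = 1 + max(0, 0) = 1
  height(18) = 1 + max(1, 1) = 2
Height = 2


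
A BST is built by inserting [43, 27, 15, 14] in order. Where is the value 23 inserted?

Starting tree (level order): [43, 27, None, 15, None, 14]
Insertion path: 43 -> 27 -> 15
Result: insert 23 as right child of 15
Final tree (level order): [43, 27, None, 15, None, 14, 23]


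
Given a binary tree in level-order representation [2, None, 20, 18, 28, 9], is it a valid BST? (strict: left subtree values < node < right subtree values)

Level-order array: [2, None, 20, 18, 28, 9]
Validate using subtree bounds (lo, hi): at each node, require lo < value < hi,
then recurse left with hi=value and right with lo=value.
Preorder trace (stopping at first violation):
  at node 2 with bounds (-inf, +inf): OK
  at node 20 with bounds (2, +inf): OK
  at node 18 with bounds (2, 20): OK
  at node 9 with bounds (2, 18): OK
  at node 28 with bounds (20, +inf): OK
No violation found at any node.
Result: Valid BST


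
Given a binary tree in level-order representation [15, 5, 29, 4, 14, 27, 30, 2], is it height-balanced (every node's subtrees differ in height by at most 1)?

Tree (level-order array): [15, 5, 29, 4, 14, 27, 30, 2]
Definition: a tree is height-balanced if, at every node, |h(left) - h(right)| <= 1 (empty subtree has height -1).
Bottom-up per-node check:
  node 2: h_left=-1, h_right=-1, diff=0 [OK], height=0
  node 4: h_left=0, h_right=-1, diff=1 [OK], height=1
  node 14: h_left=-1, h_right=-1, diff=0 [OK], height=0
  node 5: h_left=1, h_right=0, diff=1 [OK], height=2
  node 27: h_left=-1, h_right=-1, diff=0 [OK], height=0
  node 30: h_left=-1, h_right=-1, diff=0 [OK], height=0
  node 29: h_left=0, h_right=0, diff=0 [OK], height=1
  node 15: h_left=2, h_right=1, diff=1 [OK], height=3
All nodes satisfy the balance condition.
Result: Balanced


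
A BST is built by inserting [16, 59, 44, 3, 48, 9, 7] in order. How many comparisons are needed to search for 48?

Search path for 48: 16 -> 59 -> 44 -> 48
Found: True
Comparisons: 4


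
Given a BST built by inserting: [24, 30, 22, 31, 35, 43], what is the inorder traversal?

Tree insertion order: [24, 30, 22, 31, 35, 43]
Tree (level-order array): [24, 22, 30, None, None, None, 31, None, 35, None, 43]
Inorder traversal: [22, 24, 30, 31, 35, 43]


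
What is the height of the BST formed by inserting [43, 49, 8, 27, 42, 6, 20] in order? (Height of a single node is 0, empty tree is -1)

Insertion order: [43, 49, 8, 27, 42, 6, 20]
Tree (level-order array): [43, 8, 49, 6, 27, None, None, None, None, 20, 42]
Compute height bottom-up (empty subtree = -1):
  height(6) = 1 + max(-1, -1) = 0
  height(20) = 1 + max(-1, -1) = 0
  height(42) = 1 + max(-1, -1) = 0
  height(27) = 1 + max(0, 0) = 1
  height(8) = 1 + max(0, 1) = 2
  height(49) = 1 + max(-1, -1) = 0
  height(43) = 1 + max(2, 0) = 3
Height = 3


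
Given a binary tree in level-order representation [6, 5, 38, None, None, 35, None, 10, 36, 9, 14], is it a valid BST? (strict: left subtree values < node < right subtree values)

Level-order array: [6, 5, 38, None, None, 35, None, 10, 36, 9, 14]
Validate using subtree bounds (lo, hi): at each node, require lo < value < hi,
then recurse left with hi=value and right with lo=value.
Preorder trace (stopping at first violation):
  at node 6 with bounds (-inf, +inf): OK
  at node 5 with bounds (-inf, 6): OK
  at node 38 with bounds (6, +inf): OK
  at node 35 with bounds (6, 38): OK
  at node 10 with bounds (6, 35): OK
  at node 9 with bounds (6, 10): OK
  at node 14 with bounds (10, 35): OK
  at node 36 with bounds (35, 38): OK
No violation found at any node.
Result: Valid BST


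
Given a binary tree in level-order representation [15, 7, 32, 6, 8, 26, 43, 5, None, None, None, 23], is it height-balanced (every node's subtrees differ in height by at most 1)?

Tree (level-order array): [15, 7, 32, 6, 8, 26, 43, 5, None, None, None, 23]
Definition: a tree is height-balanced if, at every node, |h(left) - h(right)| <= 1 (empty subtree has height -1).
Bottom-up per-node check:
  node 5: h_left=-1, h_right=-1, diff=0 [OK], height=0
  node 6: h_left=0, h_right=-1, diff=1 [OK], height=1
  node 8: h_left=-1, h_right=-1, diff=0 [OK], height=0
  node 7: h_left=1, h_right=0, diff=1 [OK], height=2
  node 23: h_left=-1, h_right=-1, diff=0 [OK], height=0
  node 26: h_left=0, h_right=-1, diff=1 [OK], height=1
  node 43: h_left=-1, h_right=-1, diff=0 [OK], height=0
  node 32: h_left=1, h_right=0, diff=1 [OK], height=2
  node 15: h_left=2, h_right=2, diff=0 [OK], height=3
All nodes satisfy the balance condition.
Result: Balanced


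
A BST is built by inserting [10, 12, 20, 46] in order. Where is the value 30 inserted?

Starting tree (level order): [10, None, 12, None, 20, None, 46]
Insertion path: 10 -> 12 -> 20 -> 46
Result: insert 30 as left child of 46
Final tree (level order): [10, None, 12, None, 20, None, 46, 30]


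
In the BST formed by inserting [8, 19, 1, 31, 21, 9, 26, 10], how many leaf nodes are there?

Tree built from: [8, 19, 1, 31, 21, 9, 26, 10]
Tree (level-order array): [8, 1, 19, None, None, 9, 31, None, 10, 21, None, None, None, None, 26]
Rule: A leaf has 0 children.
Per-node child counts:
  node 8: 2 child(ren)
  node 1: 0 child(ren)
  node 19: 2 child(ren)
  node 9: 1 child(ren)
  node 10: 0 child(ren)
  node 31: 1 child(ren)
  node 21: 1 child(ren)
  node 26: 0 child(ren)
Matching nodes: [1, 10, 26]
Count of leaf nodes: 3


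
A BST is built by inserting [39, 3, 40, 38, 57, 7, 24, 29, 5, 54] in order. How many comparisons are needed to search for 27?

Search path for 27: 39 -> 3 -> 38 -> 7 -> 24 -> 29
Found: False
Comparisons: 6


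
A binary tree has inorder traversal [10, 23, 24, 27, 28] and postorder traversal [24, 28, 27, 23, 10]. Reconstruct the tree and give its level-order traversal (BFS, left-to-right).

Inorder:   [10, 23, 24, 27, 28]
Postorder: [24, 28, 27, 23, 10]
Algorithm: postorder visits root last, so walk postorder right-to-left;
each value is the root of the current inorder slice — split it at that
value, recurse on the right subtree first, then the left.
Recursive splits:
  root=10; inorder splits into left=[], right=[23, 24, 27, 28]
  root=23; inorder splits into left=[], right=[24, 27, 28]
  root=27; inorder splits into left=[24], right=[28]
  root=28; inorder splits into left=[], right=[]
  root=24; inorder splits into left=[], right=[]
Reconstructed level-order: [10, 23, 27, 24, 28]


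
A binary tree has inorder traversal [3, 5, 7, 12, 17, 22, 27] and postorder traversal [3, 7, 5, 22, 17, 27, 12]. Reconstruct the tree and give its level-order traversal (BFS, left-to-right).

Inorder:   [3, 5, 7, 12, 17, 22, 27]
Postorder: [3, 7, 5, 22, 17, 27, 12]
Algorithm: postorder visits root last, so walk postorder right-to-left;
each value is the root of the current inorder slice — split it at that
value, recurse on the right subtree first, then the left.
Recursive splits:
  root=12; inorder splits into left=[3, 5, 7], right=[17, 22, 27]
  root=27; inorder splits into left=[17, 22], right=[]
  root=17; inorder splits into left=[], right=[22]
  root=22; inorder splits into left=[], right=[]
  root=5; inorder splits into left=[3], right=[7]
  root=7; inorder splits into left=[], right=[]
  root=3; inorder splits into left=[], right=[]
Reconstructed level-order: [12, 5, 27, 3, 7, 17, 22]


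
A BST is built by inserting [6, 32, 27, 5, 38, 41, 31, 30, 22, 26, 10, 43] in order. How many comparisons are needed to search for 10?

Search path for 10: 6 -> 32 -> 27 -> 22 -> 10
Found: True
Comparisons: 5


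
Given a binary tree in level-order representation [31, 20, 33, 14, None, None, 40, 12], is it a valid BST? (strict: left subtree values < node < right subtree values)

Level-order array: [31, 20, 33, 14, None, None, 40, 12]
Validate using subtree bounds (lo, hi): at each node, require lo < value < hi,
then recurse left with hi=value and right with lo=value.
Preorder trace (stopping at first violation):
  at node 31 with bounds (-inf, +inf): OK
  at node 20 with bounds (-inf, 31): OK
  at node 14 with bounds (-inf, 20): OK
  at node 12 with bounds (-inf, 14): OK
  at node 33 with bounds (31, +inf): OK
  at node 40 with bounds (33, +inf): OK
No violation found at any node.
Result: Valid BST


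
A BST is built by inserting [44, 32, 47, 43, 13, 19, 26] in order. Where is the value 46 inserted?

Starting tree (level order): [44, 32, 47, 13, 43, None, None, None, 19, None, None, None, 26]
Insertion path: 44 -> 47
Result: insert 46 as left child of 47
Final tree (level order): [44, 32, 47, 13, 43, 46, None, None, 19, None, None, None, None, None, 26]


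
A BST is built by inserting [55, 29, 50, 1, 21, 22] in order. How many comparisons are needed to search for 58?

Search path for 58: 55
Found: False
Comparisons: 1


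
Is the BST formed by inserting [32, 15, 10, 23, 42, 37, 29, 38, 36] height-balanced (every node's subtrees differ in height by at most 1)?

Tree (level-order array): [32, 15, 42, 10, 23, 37, None, None, None, None, 29, 36, 38]
Definition: a tree is height-balanced if, at every node, |h(left) - h(right)| <= 1 (empty subtree has height -1).
Bottom-up per-node check:
  node 10: h_left=-1, h_right=-1, diff=0 [OK], height=0
  node 29: h_left=-1, h_right=-1, diff=0 [OK], height=0
  node 23: h_left=-1, h_right=0, diff=1 [OK], height=1
  node 15: h_left=0, h_right=1, diff=1 [OK], height=2
  node 36: h_left=-1, h_right=-1, diff=0 [OK], height=0
  node 38: h_left=-1, h_right=-1, diff=0 [OK], height=0
  node 37: h_left=0, h_right=0, diff=0 [OK], height=1
  node 42: h_left=1, h_right=-1, diff=2 [FAIL (|1--1|=2 > 1)], height=2
  node 32: h_left=2, h_right=2, diff=0 [OK], height=3
Node 42 violates the condition: |1 - -1| = 2 > 1.
Result: Not balanced


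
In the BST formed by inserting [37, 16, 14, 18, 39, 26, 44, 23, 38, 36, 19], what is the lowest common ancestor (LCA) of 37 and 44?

Tree insertion order: [37, 16, 14, 18, 39, 26, 44, 23, 38, 36, 19]
Tree (level-order array): [37, 16, 39, 14, 18, 38, 44, None, None, None, 26, None, None, None, None, 23, 36, 19]
In a BST, the LCA of p=37, q=44 is the first node v on the
root-to-leaf path with p <= v <= q (go left if both < v, right if both > v).
Walk from root:
  at 37: 37 <= 37 <= 44, this is the LCA
LCA = 37


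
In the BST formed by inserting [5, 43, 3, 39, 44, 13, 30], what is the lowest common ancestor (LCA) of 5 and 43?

Tree insertion order: [5, 43, 3, 39, 44, 13, 30]
Tree (level-order array): [5, 3, 43, None, None, 39, 44, 13, None, None, None, None, 30]
In a BST, the LCA of p=5, q=43 is the first node v on the
root-to-leaf path with p <= v <= q (go left if both < v, right if both > v).
Walk from root:
  at 5: 5 <= 5 <= 43, this is the LCA
LCA = 5


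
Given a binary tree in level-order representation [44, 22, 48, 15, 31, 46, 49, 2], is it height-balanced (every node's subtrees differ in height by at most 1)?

Tree (level-order array): [44, 22, 48, 15, 31, 46, 49, 2]
Definition: a tree is height-balanced if, at every node, |h(left) - h(right)| <= 1 (empty subtree has height -1).
Bottom-up per-node check:
  node 2: h_left=-1, h_right=-1, diff=0 [OK], height=0
  node 15: h_left=0, h_right=-1, diff=1 [OK], height=1
  node 31: h_left=-1, h_right=-1, diff=0 [OK], height=0
  node 22: h_left=1, h_right=0, diff=1 [OK], height=2
  node 46: h_left=-1, h_right=-1, diff=0 [OK], height=0
  node 49: h_left=-1, h_right=-1, diff=0 [OK], height=0
  node 48: h_left=0, h_right=0, diff=0 [OK], height=1
  node 44: h_left=2, h_right=1, diff=1 [OK], height=3
All nodes satisfy the balance condition.
Result: Balanced


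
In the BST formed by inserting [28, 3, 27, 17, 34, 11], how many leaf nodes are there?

Tree built from: [28, 3, 27, 17, 34, 11]
Tree (level-order array): [28, 3, 34, None, 27, None, None, 17, None, 11]
Rule: A leaf has 0 children.
Per-node child counts:
  node 28: 2 child(ren)
  node 3: 1 child(ren)
  node 27: 1 child(ren)
  node 17: 1 child(ren)
  node 11: 0 child(ren)
  node 34: 0 child(ren)
Matching nodes: [11, 34]
Count of leaf nodes: 2


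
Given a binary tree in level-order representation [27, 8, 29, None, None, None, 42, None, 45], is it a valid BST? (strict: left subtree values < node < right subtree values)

Level-order array: [27, 8, 29, None, None, None, 42, None, 45]
Validate using subtree bounds (lo, hi): at each node, require lo < value < hi,
then recurse left with hi=value and right with lo=value.
Preorder trace (stopping at first violation):
  at node 27 with bounds (-inf, +inf): OK
  at node 8 with bounds (-inf, 27): OK
  at node 29 with bounds (27, +inf): OK
  at node 42 with bounds (29, +inf): OK
  at node 45 with bounds (42, +inf): OK
No violation found at any node.
Result: Valid BST


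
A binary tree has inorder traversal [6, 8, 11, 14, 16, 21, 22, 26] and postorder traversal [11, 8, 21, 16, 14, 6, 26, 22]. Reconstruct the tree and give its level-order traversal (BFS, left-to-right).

Inorder:   [6, 8, 11, 14, 16, 21, 22, 26]
Postorder: [11, 8, 21, 16, 14, 6, 26, 22]
Algorithm: postorder visits root last, so walk postorder right-to-left;
each value is the root of the current inorder slice — split it at that
value, recurse on the right subtree first, then the left.
Recursive splits:
  root=22; inorder splits into left=[6, 8, 11, 14, 16, 21], right=[26]
  root=26; inorder splits into left=[], right=[]
  root=6; inorder splits into left=[], right=[8, 11, 14, 16, 21]
  root=14; inorder splits into left=[8, 11], right=[16, 21]
  root=16; inorder splits into left=[], right=[21]
  root=21; inorder splits into left=[], right=[]
  root=8; inorder splits into left=[], right=[11]
  root=11; inorder splits into left=[], right=[]
Reconstructed level-order: [22, 6, 26, 14, 8, 16, 11, 21]


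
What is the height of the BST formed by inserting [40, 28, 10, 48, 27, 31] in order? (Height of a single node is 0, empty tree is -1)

Insertion order: [40, 28, 10, 48, 27, 31]
Tree (level-order array): [40, 28, 48, 10, 31, None, None, None, 27]
Compute height bottom-up (empty subtree = -1):
  height(27) = 1 + max(-1, -1) = 0
  height(10) = 1 + max(-1, 0) = 1
  height(31) = 1 + max(-1, -1) = 0
  height(28) = 1 + max(1, 0) = 2
  height(48) = 1 + max(-1, -1) = 0
  height(40) = 1 + max(2, 0) = 3
Height = 3


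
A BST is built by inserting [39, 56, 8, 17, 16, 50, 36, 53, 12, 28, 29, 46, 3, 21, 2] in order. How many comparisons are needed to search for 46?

Search path for 46: 39 -> 56 -> 50 -> 46
Found: True
Comparisons: 4


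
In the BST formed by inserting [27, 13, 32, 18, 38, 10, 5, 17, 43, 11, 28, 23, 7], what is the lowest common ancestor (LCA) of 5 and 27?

Tree insertion order: [27, 13, 32, 18, 38, 10, 5, 17, 43, 11, 28, 23, 7]
Tree (level-order array): [27, 13, 32, 10, 18, 28, 38, 5, 11, 17, 23, None, None, None, 43, None, 7]
In a BST, the LCA of p=5, q=27 is the first node v on the
root-to-leaf path with p <= v <= q (go left if both < v, right if both > v).
Walk from root:
  at 27: 5 <= 27 <= 27, this is the LCA
LCA = 27


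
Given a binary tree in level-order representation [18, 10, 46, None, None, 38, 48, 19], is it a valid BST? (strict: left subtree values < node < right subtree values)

Level-order array: [18, 10, 46, None, None, 38, 48, 19]
Validate using subtree bounds (lo, hi): at each node, require lo < value < hi,
then recurse left with hi=value and right with lo=value.
Preorder trace (stopping at first violation):
  at node 18 with bounds (-inf, +inf): OK
  at node 10 with bounds (-inf, 18): OK
  at node 46 with bounds (18, +inf): OK
  at node 38 with bounds (18, 46): OK
  at node 19 with bounds (18, 38): OK
  at node 48 with bounds (46, +inf): OK
No violation found at any node.
Result: Valid BST


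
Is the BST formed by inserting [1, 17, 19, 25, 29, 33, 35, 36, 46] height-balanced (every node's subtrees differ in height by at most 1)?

Tree (level-order array): [1, None, 17, None, 19, None, 25, None, 29, None, 33, None, 35, None, 36, None, 46]
Definition: a tree is height-balanced if, at every node, |h(left) - h(right)| <= 1 (empty subtree has height -1).
Bottom-up per-node check:
  node 46: h_left=-1, h_right=-1, diff=0 [OK], height=0
  node 36: h_left=-1, h_right=0, diff=1 [OK], height=1
  node 35: h_left=-1, h_right=1, diff=2 [FAIL (|-1-1|=2 > 1)], height=2
  node 33: h_left=-1, h_right=2, diff=3 [FAIL (|-1-2|=3 > 1)], height=3
  node 29: h_left=-1, h_right=3, diff=4 [FAIL (|-1-3|=4 > 1)], height=4
  node 25: h_left=-1, h_right=4, diff=5 [FAIL (|-1-4|=5 > 1)], height=5
  node 19: h_left=-1, h_right=5, diff=6 [FAIL (|-1-5|=6 > 1)], height=6
  node 17: h_left=-1, h_right=6, diff=7 [FAIL (|-1-6|=7 > 1)], height=7
  node 1: h_left=-1, h_right=7, diff=8 [FAIL (|-1-7|=8 > 1)], height=8
Node 35 violates the condition: |-1 - 1| = 2 > 1.
Result: Not balanced


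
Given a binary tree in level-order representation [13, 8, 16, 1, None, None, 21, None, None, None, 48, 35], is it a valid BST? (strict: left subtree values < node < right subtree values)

Level-order array: [13, 8, 16, 1, None, None, 21, None, None, None, 48, 35]
Validate using subtree bounds (lo, hi): at each node, require lo < value < hi,
then recurse left with hi=value and right with lo=value.
Preorder trace (stopping at first violation):
  at node 13 with bounds (-inf, +inf): OK
  at node 8 with bounds (-inf, 13): OK
  at node 1 with bounds (-inf, 8): OK
  at node 16 with bounds (13, +inf): OK
  at node 21 with bounds (16, +inf): OK
  at node 48 with bounds (21, +inf): OK
  at node 35 with bounds (21, 48): OK
No violation found at any node.
Result: Valid BST


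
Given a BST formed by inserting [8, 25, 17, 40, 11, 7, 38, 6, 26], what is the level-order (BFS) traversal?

Tree insertion order: [8, 25, 17, 40, 11, 7, 38, 6, 26]
Tree (level-order array): [8, 7, 25, 6, None, 17, 40, None, None, 11, None, 38, None, None, None, 26]
BFS from the root, enqueuing left then right child of each popped node:
  queue [8] -> pop 8, enqueue [7, 25], visited so far: [8]
  queue [7, 25] -> pop 7, enqueue [6], visited so far: [8, 7]
  queue [25, 6] -> pop 25, enqueue [17, 40], visited so far: [8, 7, 25]
  queue [6, 17, 40] -> pop 6, enqueue [none], visited so far: [8, 7, 25, 6]
  queue [17, 40] -> pop 17, enqueue [11], visited so far: [8, 7, 25, 6, 17]
  queue [40, 11] -> pop 40, enqueue [38], visited so far: [8, 7, 25, 6, 17, 40]
  queue [11, 38] -> pop 11, enqueue [none], visited so far: [8, 7, 25, 6, 17, 40, 11]
  queue [38] -> pop 38, enqueue [26], visited so far: [8, 7, 25, 6, 17, 40, 11, 38]
  queue [26] -> pop 26, enqueue [none], visited so far: [8, 7, 25, 6, 17, 40, 11, 38, 26]
Result: [8, 7, 25, 6, 17, 40, 11, 38, 26]
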